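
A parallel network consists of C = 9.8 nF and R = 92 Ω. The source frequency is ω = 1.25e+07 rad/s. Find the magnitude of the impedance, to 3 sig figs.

X_C = 1/(ωC) = 8.16 Ω
Parallel: admittances add. Y = 1/R + jωC
Y = (0.0109 + j0.122) S
|Y| = 0.123 S → |Z| = 1/|Y| = 8.13 Ω, ∠Z = −∠Y = -84.9°

8.13 Ω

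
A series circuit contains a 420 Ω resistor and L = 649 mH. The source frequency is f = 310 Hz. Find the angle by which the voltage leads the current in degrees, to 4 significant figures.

71.62°

ω = 2πf = 1948 rad/s
X_L = ωL = 1264 Ω
Z = 420.0 + j1264 Ω
|Z| = √(420.0² + 1264²) = 1332 Ω
∠Z = arctan(1264/420.0) = 71.62°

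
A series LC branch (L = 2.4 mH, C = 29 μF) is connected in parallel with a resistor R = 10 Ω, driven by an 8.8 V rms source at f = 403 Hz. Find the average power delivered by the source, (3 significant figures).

ω = 2πf = 2532 rad/s
X_L = ωL = 6.08 Ω
X_C = 1/(ωC) = 13.6 Ω
Branch 1: Z₁ = R = 10.0 Ω
Branch 2 (series LC): Z₂ = j(X_L − X_C) = −j7.54 Ω
Parallel: Z = Z₁Z₂/(Z₁+Z₂), |Z| = 6.02 Ω, ∠Z = -53.0°
I = V/|Z| = 1.46 A
P = VI cos φ = 8.8 × 1.46 × cos(-53.0°) = 7.74 W

7.74 W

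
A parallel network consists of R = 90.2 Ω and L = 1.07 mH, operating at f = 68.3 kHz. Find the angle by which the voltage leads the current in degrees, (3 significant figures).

11.1°

ω = 2πf = 429100 rad/s
X_L = ωL = 459 Ω
Parallel: admittances add. Y = 1/R + 1/(jωL)
Y = (0.0111 − j0.00218) S
|Y| = 0.0113 S → |Z| = 1/|Y| = 88.5 Ω, ∠Z = −∠Y = 11.1°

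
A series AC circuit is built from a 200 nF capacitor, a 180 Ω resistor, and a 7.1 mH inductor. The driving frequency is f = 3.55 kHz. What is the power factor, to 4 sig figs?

ω = 2πf = 22310 rad/s
X_L = ωL = 158.4 Ω
X_C = 1/(ωC) = 224.2 Ω
Net reactance X = X_L − X_C = -65.79 Ω
Z = 180.0 − j65.79 Ω
|Z| = √(180.0² + 65.79²) = 191.6 Ω
∠Z = arctan(-65.79/180.0) = -20.08°
cos φ = cos(-20.08°) = 0.9392

0.9392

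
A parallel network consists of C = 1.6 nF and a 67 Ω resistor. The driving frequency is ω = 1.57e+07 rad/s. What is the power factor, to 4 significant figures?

X_C = 1/(ωC) = 39.81 Ω
Parallel: admittances add. Y = 1/R + jωC
Y = (0.01493 + j0.02512) S
|Y| = 0.02922 S → |Z| = 1/|Y| = 34.22 Ω, ∠Z = −∠Y = -59.28°
cos φ = cos(-59.28°) = 0.5108

0.5108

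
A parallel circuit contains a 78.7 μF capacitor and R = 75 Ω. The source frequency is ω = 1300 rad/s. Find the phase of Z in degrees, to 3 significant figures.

-82.6°

X_C = 1/(ωC) = 9.77 Ω
Parallel: admittances add. Y = 1/R + jωC
Y = (0.0133 + j0.102) S
|Y| = 0.103 S → |Z| = 1/|Y| = 9.69 Ω, ∠Z = −∠Y = -82.6°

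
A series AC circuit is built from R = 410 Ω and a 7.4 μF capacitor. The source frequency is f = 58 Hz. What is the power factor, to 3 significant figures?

ω = 2πf = 364.4 rad/s
X_C = 1/(ωC) = 371 Ω
Z = 410 − j371 Ω
|Z| = √(410² + 371²) = 553 Ω
∠Z = arctan(-371/410) = -42.1°
cos φ = cos(-42.1°) = 0.742

0.742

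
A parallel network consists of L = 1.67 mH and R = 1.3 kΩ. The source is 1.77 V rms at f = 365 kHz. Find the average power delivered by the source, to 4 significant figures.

2.410 mW

ω = 2πf = 2.293e+06 rad/s
X_L = ωL = 3830 Ω
Parallel: admittances add. Y = 1/R + 1/(jωL)
Y = (0.0007692 − j0.0002611) S
|Y| = 0.0008123 S → |Z| = 1/|Y| = 1231 Ω, ∠Z = −∠Y = 18.75°
I = V/|Z| = 1.438 mA
P = VI cos φ = 1.77 × 0.001438 × cos(18.75°) = 2.410 mW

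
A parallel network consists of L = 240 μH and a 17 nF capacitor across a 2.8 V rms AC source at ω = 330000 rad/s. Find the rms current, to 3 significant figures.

X_L = ωL = 79.2 Ω
X_C = 1/(ωC) = 178 Ω
Parallel: admittances add. Y = 1/(jωL) + jωC
Y = (0 − j0.00702) S
|Y| = 0.00702 S → |Z| = 1/|Y| = 143 Ω, ∠Z = −∠Y = 90.0°
I = V/|Z| = 2.8/143 = 19.6 mA

19.6 mA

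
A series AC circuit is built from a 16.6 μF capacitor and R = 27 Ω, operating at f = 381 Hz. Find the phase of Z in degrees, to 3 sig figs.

ω = 2πf = 2394 rad/s
X_C = 1/(ωC) = 25.2 Ω
Z = 27.0 − j25.2 Ω
|Z| = √(27.0² + 25.2²) = 36.9 Ω
∠Z = arctan(-25.2/27.0) = -43.0°

-43.0°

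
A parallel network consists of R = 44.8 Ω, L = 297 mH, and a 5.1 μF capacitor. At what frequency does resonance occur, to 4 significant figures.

129.3 Hz

ω₀ = 1/√(LC) = 1/√(0.297 × 5.1e-06) = 812.5 rad/s
f₀ = ω₀/(2π) = 129.3 Hz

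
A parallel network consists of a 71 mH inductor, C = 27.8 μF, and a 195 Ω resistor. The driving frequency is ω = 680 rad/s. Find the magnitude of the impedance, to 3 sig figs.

184 Ω

X_L = ωL = 48.3 Ω
X_C = 1/(ωC) = 52.9 Ω
Parallel: admittances add. Y = 1/R + 1/(jωL) + jωC
Y = (0.00513 − j0.00181) S
|Y| = 0.00544 S → |Z| = 1/|Y| = 184 Ω, ∠Z = −∠Y = 19.4°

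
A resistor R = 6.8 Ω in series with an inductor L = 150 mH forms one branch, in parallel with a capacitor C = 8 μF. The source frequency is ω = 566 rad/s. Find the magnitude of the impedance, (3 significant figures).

X_L = ωL = 84.9 Ω
X_C = 1/(ωC) = 221 Ω
Branch 1 (R+jX_L): Z₁ = 6.80 + j84.9 Ω, |Z₁| = 85.2 Ω
Branch 2 (−jX_C): Z₂ = −j221 Ω
Parallel: Z = Z₁Z₂/(Z₁+Z₂), |Z| = 138 Ω, ∠Z = 82.6°

138 Ω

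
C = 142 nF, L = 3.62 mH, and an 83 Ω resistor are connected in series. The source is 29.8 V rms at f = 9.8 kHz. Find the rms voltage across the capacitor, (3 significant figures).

ω = 2πf = 61580 rad/s
X_L = ωL = 223 Ω
X_C = 1/(ωC) = 114 Ω
Net reactance X = X_L − X_C = 109 Ω
Z = 83.0 + j109 Ω
|Z| = √(83.0² + 109²) = 137 Ω
I = V/|Z| = 218 mA
V_C = I·|Z_C| = 0.218 × 114 = 24.9 V

24.9 V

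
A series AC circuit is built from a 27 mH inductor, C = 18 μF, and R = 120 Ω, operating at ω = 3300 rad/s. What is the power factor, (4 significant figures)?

X_L = ωL = 89.10 Ω
X_C = 1/(ωC) = 16.84 Ω
Net reactance X = X_L − X_C = 72.26 Ω
Z = 120.0 + j72.26 Ω
|Z| = √(120.0² + 72.26²) = 140.1 Ω
∠Z = arctan(72.26/120.0) = 31.06°
cos φ = cos(31.06°) = 0.8567

0.8567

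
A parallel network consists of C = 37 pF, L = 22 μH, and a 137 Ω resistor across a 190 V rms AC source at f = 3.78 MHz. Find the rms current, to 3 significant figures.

ω = 2πf = 2.375e+07 rad/s
X_L = ωL = 523 Ω
X_C = 1/(ωC) = 1140 Ω
Parallel: admittances add. Y = 1/R + 1/(jωL) + jωC
Y = (0.00730 − j0.00104) S
|Y| = 0.00737 S → |Z| = 1/|Y| = 136 Ω, ∠Z = −∠Y = 8.07°
I = V/|Z| = 190/136 = 1.40 A

1.40 A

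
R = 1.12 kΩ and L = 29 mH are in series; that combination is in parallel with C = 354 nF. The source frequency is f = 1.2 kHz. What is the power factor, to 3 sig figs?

0.325

ω = 2πf = 7540 rad/s
X_L = ωL = 219 Ω
X_C = 1/(ωC) = 375 Ω
Branch 1 (R+jX_L): Z₁ = 1120 + j219 Ω, |Z₁| = 1140 Ω
Branch 2 (−jX_C): Z₂ = −j375 Ω
Parallel: Z = Z₁Z₂/(Z₁+Z₂), |Z| = 378 Ω, ∠Z = -71.0°
cos φ = cos(-71.0°) = 0.325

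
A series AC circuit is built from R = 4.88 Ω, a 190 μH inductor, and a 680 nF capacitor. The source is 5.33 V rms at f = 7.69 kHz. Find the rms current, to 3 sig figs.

ω = 2πf = 48320 rad/s
X_L = ωL = 9.18 Ω
X_C = 1/(ωC) = 30.4 Ω
Net reactance X = X_L − X_C = -21.3 Ω
Z = 4.88 − j21.3 Ω
|Z| = √(4.88² + 21.3²) = 21.8 Ω
I = V/|Z| = 5.33/21.8 = 244 mA

244 mA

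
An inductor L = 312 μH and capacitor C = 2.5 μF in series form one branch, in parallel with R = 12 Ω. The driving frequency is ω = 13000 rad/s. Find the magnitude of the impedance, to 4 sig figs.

X_L = ωL = 4.056 Ω
X_C = 1/(ωC) = 30.77 Ω
Branch 1: Z₁ = R = 12.00 Ω
Branch 2 (series LC): Z₂ = j(X_L − X_C) = −j26.71 Ω
Parallel: Z = Z₁Z₂/(Z₁+Z₂), |Z| = 10.95 Ω, ∠Z = -24.19°

10.95 Ω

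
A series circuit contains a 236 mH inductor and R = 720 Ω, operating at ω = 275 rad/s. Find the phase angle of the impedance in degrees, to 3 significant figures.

X_L = ωL = 64.9 Ω
Z = 720 + j64.9 Ω
|Z| = √(720² + 64.9²) = 723 Ω
∠Z = arctan(64.9/720) = 5.15°

5.15°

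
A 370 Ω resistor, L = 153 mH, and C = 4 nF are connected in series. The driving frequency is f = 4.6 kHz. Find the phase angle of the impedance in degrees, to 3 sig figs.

-85.0°

ω = 2πf = 28900 rad/s
X_L = ωL = 4420 Ω
X_C = 1/(ωC) = 8650 Ω
Net reactance X = X_L − X_C = -4230 Ω
Z = 370 − j4230 Ω
|Z| = √(370² + 4230²) = 4240 Ω
∠Z = arctan(-4230/370) = -85.0°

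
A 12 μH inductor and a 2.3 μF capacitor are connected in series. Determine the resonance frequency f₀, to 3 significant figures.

30.3 kHz

ω₀ = 1/√(LC) = 1/√(1.2e-05 × 2.3e-06) = 190300 rad/s
f₀ = ω₀/(2π) = 30.3 kHz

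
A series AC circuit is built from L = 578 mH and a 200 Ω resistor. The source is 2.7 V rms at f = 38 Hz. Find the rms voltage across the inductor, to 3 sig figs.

ω = 2πf = 238.8 rad/s
X_L = ωL = 138 Ω
Z = 200 + j138 Ω
|Z| = √(200² + 138²) = 243 Ω
I = V/|Z| = 11.1 mA
V_L = I·|Z_L| = 0.0111 × 138 = 1.53 V

1.53 V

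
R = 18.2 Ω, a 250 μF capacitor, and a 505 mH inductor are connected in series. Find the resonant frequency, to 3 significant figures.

14.2 Hz

ω₀ = 1/√(LC) = 1/√(0.505 × 0.00025) = 89.00 rad/s
f₀ = ω₀/(2π) = 14.2 Hz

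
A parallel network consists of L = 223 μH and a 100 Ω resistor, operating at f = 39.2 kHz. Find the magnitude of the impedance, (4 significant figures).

ω = 2πf = 246300 rad/s
X_L = ωL = 54.93 Ω
Parallel: admittances add. Y = 1/R + 1/(jωL)
Y = (0.01000 − j0.01821) S
|Y| = 0.02077 S → |Z| = 1/|Y| = 48.14 Ω, ∠Z = −∠Y = 61.22°

48.14 Ω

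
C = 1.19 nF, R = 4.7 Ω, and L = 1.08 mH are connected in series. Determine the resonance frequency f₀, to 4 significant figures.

ω₀ = 1/√(LC) = 1/√(0.00108 × 1.19e-09) = 882100 rad/s
f₀ = ω₀/(2π) = 140.4 kHz

140.4 kHz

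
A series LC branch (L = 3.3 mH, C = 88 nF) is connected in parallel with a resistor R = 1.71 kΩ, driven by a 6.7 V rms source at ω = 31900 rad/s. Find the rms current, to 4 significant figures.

26.98 mA

X_L = ωL = 105.3 Ω
X_C = 1/(ωC) = 356.2 Ω
Branch 1: Z₁ = R = 1710 Ω
Branch 2 (series LC): Z₂ = j(X_L − X_C) = −j251.0 Ω
Parallel: Z = Z₁Z₂/(Z₁+Z₂), |Z| = 248.3 Ω, ∠Z = -81.65°
I = V/|Z| = 6.7/248.3 = 26.98 mA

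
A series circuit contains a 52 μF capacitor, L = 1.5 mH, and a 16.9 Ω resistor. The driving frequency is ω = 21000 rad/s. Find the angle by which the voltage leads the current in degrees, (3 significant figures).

X_L = ωL = 31.5 Ω
X_C = 1/(ωC) = 0.916 Ω
Net reactance X = X_L − X_C = 30.6 Ω
Z = 16.9 + j30.6 Ω
|Z| = √(16.9² + 30.6²) = 34.9 Ω
∠Z = arctan(30.6/16.9) = 61.1°

61.1°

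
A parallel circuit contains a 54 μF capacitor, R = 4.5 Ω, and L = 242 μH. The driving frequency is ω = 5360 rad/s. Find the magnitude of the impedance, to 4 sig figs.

X_L = ωL = 1.297 Ω
X_C = 1/(ωC) = 3.455 Ω
Parallel: admittances add. Y = 1/R + 1/(jωL) + jωC
Y = (0.2222 − j0.4815) S
|Y| = 0.5303 S → |Z| = 1/|Y| = 1.886 Ω, ∠Z = −∠Y = 65.23°

1.886 Ω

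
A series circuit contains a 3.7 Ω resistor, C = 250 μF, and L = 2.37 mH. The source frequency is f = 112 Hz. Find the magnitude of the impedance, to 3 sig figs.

ω = 2πf = 703.7 rad/s
X_L = ωL = 1.67 Ω
X_C = 1/(ωC) = 5.68 Ω
Net reactance X = X_L − X_C = -4.02 Ω
Z = 3.70 − j4.02 Ω
|Z| = √(3.70² + 4.02²) = 5.46 Ω

5.46 Ω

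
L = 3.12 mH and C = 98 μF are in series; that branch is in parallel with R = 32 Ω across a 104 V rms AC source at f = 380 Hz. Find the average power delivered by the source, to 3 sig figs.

338 W

ω = 2πf = 2388 rad/s
X_L = ωL = 7.45 Ω
X_C = 1/(ωC) = 4.27 Ω
Branch 1: Z₁ = R = 32.0 Ω
Branch 2 (series LC): Z₂ = j(X_L − X_C) = j3.18 Ω
Parallel: Z = Z₁Z₂/(Z₁+Z₂), |Z| = 3.16 Ω, ∠Z = 84.3°
I = V/|Z| = 32.9 A
P = VI cos φ = 104 × 32.9 × cos(84.3°) = 338 W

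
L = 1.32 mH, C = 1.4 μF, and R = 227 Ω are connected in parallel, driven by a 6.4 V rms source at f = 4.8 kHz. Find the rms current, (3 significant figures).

ω = 2πf = 30160 rad/s
X_L = ωL = 39.8 Ω
X_C = 1/(ωC) = 23.7 Ω
Parallel: admittances add. Y = 1/R + 1/(jωL) + jωC
Y = (0.00441 + j0.0171) S
|Y| = 0.0177 S → |Z| = 1/|Y| = 56.6 Ω, ∠Z = −∠Y = -75.6°
I = V/|Z| = 6.4/56.6 = 113 mA

113 mA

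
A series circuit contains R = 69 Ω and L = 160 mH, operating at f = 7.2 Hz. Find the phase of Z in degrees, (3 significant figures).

ω = 2πf = 45.24 rad/s
X_L = ωL = 7.24 Ω
Z = 69.0 + j7.24 Ω
|Z| = √(69.0² + 7.24²) = 69.4 Ω
∠Z = arctan(7.24/69.0) = 5.99°

5.99°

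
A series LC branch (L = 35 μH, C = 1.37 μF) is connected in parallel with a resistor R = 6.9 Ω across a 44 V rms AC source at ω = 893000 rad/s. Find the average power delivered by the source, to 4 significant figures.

X_L = ωL = 31.25 Ω
X_C = 1/(ωC) = 0.8174 Ω
Branch 1: Z₁ = R = 6.900 Ω
Branch 2 (series LC): Z₂ = j(X_L − X_C) = j30.44 Ω
Parallel: Z = Z₁Z₂/(Z₁+Z₂), |Z| = 6.729 Ω, ∠Z = 12.77°
I = V/|Z| = 6.539 A
P = VI cos φ = 44 × 6.539 × cos(12.77°) = 280.6 W

280.6 W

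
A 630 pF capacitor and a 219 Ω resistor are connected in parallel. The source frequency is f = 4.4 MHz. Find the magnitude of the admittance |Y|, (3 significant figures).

18.0 mS

ω = 2πf = 2.765e+07 rad/s
X_C = 1/(ωC) = 57.4 Ω
Parallel: admittances add. Y = 1/R + jωC
Y = (0.00457 + j0.0174) S
|Y| = 0.0180 S → |Z| = 1/|Y| = 55.5 Ω, ∠Z = −∠Y = -75.3°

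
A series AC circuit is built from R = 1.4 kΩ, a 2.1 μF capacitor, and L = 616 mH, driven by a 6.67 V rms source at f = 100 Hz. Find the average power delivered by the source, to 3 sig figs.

29.7 mW

ω = 2πf = 628.3 rad/s
X_L = ωL = 387 Ω
X_C = 1/(ωC) = 758 Ω
Net reactance X = X_L − X_C = -371 Ω
Z = 1400 − j371 Ω
|Z| = √(1400² + 371²) = 1450 Ω
∠Z = arctan(-371/1400) = -14.8°
I = V/|Z| = 4.61 mA
P = VI cos φ = 6.67 × 0.00461 × cos(-14.8°) = 29.7 mW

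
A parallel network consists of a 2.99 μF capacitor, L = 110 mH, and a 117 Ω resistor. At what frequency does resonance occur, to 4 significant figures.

277.5 Hz

ω₀ = 1/√(LC) = 1/√(0.11 × 2.99e-06) = 1744 rad/s
f₀ = ω₀/(2π) = 277.5 Hz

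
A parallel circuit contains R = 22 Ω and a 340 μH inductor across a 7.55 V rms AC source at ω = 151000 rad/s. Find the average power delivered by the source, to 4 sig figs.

2.591 W

X_L = ωL = 51.34 Ω
Parallel: admittances add. Y = 1/R + 1/(jωL)
Y = (0.04545 − j0.01948) S
|Y| = 0.04945 S → |Z| = 1/|Y| = 20.22 Ω, ∠Z = −∠Y = 23.20°
I = V/|Z| = 373.4 mA
P = VI cos φ = 7.55 × 0.3734 × cos(23.20°) = 2.591 W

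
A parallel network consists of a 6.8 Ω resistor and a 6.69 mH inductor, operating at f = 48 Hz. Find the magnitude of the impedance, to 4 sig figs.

ω = 2πf = 301.6 rad/s
X_L = ωL = 2.018 Ω
Parallel: admittances add. Y = 1/R + 1/(jωL)
Y = (0.1471 − j0.4956) S
|Y| = 0.5170 S → |Z| = 1/|Y| = 1.934 Ω, ∠Z = −∠Y = 73.47°

1.934 Ω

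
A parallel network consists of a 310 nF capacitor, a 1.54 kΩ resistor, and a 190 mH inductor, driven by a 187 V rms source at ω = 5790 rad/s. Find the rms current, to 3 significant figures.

X_L = ωL = 1100 Ω
X_C = 1/(ωC) = 557 Ω
Parallel: admittances add. Y = 1/R + 1/(jωL) + jωC
Y = (0.000649 + j0.000886) S
|Y| = 0.00110 S → |Z| = 1/|Y| = 910 Ω, ∠Z = −∠Y = -53.8°
I = V/|Z| = 187/910 = 205 mA

205 mA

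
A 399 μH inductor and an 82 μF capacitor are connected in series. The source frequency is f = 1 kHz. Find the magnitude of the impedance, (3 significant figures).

0.566 Ω

ω = 2πf = 6283 rad/s
X_L = ωL = 2.51 Ω
X_C = 1/(ωC) = 1.94 Ω
Net reactance X = X_L − X_C = 0.566 Ω
Z = j0.566 Ω
|Z| = √(0² + 0.566²) = 0.566 Ω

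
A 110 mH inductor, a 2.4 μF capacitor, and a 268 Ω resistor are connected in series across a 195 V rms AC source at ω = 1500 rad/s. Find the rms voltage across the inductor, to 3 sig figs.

X_L = ωL = 165 Ω
X_C = 1/(ωC) = 278 Ω
Net reactance X = X_L − X_C = -113 Ω
Z = 268 − j113 Ω
|Z| = √(268² + 113²) = 291 Ω
I = V/|Z| = 671 mA
V_L = I·|Z_L| = 0.671 × 165 = 111 V

111 V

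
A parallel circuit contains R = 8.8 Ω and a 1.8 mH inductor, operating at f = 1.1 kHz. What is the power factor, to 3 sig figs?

ω = 2πf = 6912 rad/s
X_L = ωL = 12.4 Ω
Parallel: admittances add. Y = 1/R + 1/(jωL)
Y = (0.114 − j0.0804) S
|Y| = 0.139 S → |Z| = 1/|Y| = 7.18 Ω, ∠Z = −∠Y = 35.3°
cos φ = cos(35.3°) = 0.816

0.816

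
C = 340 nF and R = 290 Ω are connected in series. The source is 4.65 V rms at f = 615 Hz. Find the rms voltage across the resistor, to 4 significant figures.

ω = 2πf = 3864 rad/s
X_C = 1/(ωC) = 761.1 Ω
Z = 290.0 − j761.1 Ω
|Z| = √(290.0² + 761.1²) = 814.5 Ω
I = V/|Z| = 5.709 mA
V_R = I·|Z_R| = 0.005709 × 290.0 = 1.656 V

1.656 V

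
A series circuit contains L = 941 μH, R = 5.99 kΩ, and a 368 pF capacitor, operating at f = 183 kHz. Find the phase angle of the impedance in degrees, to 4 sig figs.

ω = 2πf = 1.15e+06 rad/s
X_L = ωL = 1082 Ω
X_C = 1/(ωC) = 2363 Ω
Net reactance X = X_L − X_C = -1281 Ω
Z = 5990 − j1281 Ω
|Z| = √(5990² + 1281²) = 6126 Ω
∠Z = arctan(-1281/5990) = -12.07°

-12.07°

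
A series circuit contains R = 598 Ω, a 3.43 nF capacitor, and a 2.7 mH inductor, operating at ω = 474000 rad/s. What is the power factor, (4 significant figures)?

0.6688

X_L = ωL = 1280 Ω
X_C = 1/(ωC) = 615.1 Ω
Net reactance X = X_L − X_C = 664.7 Ω
Z = 598.0 + j664.7 Ω
|Z| = √(598.0² + 664.7²) = 894.1 Ω
∠Z = arctan(664.7/598.0) = 48.02°
cos φ = cos(48.02°) = 0.6688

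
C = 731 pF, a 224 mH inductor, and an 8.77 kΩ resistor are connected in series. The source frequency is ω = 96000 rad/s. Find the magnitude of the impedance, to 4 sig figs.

X_L = ωL = 21500 Ω
X_C = 1/(ωC) = 14250 Ω
Net reactance X = X_L − X_C = 7254 Ω
Z = 8770 + j7254 Ω
|Z| = √(8770² + 7254²) = 11380 Ω

11380 Ω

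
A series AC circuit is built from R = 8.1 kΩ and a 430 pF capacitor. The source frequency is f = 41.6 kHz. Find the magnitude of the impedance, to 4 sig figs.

ω = 2πf = 261400 rad/s
X_C = 1/(ωC) = 8897 Ω
Z = 8100 − j8897 Ω
|Z| = √(8100² + 8897²) = 12030 Ω

12030 Ω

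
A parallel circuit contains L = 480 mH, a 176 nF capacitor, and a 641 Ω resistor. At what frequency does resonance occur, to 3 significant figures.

548 Hz

ω₀ = 1/√(LC) = 1/√(0.48 × 1.76e-07) = 3441 rad/s
f₀ = ω₀/(2π) = 548 Hz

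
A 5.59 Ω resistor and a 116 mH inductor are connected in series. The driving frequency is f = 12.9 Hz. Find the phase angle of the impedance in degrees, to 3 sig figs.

ω = 2πf = 81.05 rad/s
X_L = ωL = 9.40 Ω
Z = 5.59 + j9.40 Ω
|Z| = √(5.59² + 9.40²) = 10.9 Ω
∠Z = arctan(9.40/5.59) = 59.3°

59.3°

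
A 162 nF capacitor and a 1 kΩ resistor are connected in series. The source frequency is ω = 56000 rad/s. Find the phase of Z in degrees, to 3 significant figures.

-6.29°

X_C = 1/(ωC) = 110 Ω
Z = 1000 − j110 Ω
|Z| = √(1000² + 110²) = 1010 Ω
∠Z = arctan(-110/1000) = -6.29°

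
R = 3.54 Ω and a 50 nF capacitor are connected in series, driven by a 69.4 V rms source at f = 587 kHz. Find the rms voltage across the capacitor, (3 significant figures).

58.1 V

ω = 2πf = 3.688e+06 rad/s
X_C = 1/(ωC) = 5.42 Ω
Z = 3.54 − j5.42 Ω
|Z| = √(3.54² + 5.42²) = 6.48 Ω
I = V/|Z| = 10.7 A
V_C = I·|Z_C| = 10.7 × 5.42 = 58.1 V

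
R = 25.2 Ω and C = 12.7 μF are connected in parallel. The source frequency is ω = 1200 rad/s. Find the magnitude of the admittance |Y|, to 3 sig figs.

X_C = 1/(ωC) = 65.6 Ω
Parallel: admittances add. Y = 1/R + jωC
Y = (0.0397 + j0.0152) S
|Y| = 0.0425 S → |Z| = 1/|Y| = 23.5 Ω, ∠Z = −∠Y = -21.0°

42.5 mS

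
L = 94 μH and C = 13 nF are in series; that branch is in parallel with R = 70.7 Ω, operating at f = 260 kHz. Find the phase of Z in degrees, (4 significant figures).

ω = 2πf = 1.634e+06 rad/s
X_L = ωL = 153.6 Ω
X_C = 1/(ωC) = 47.09 Ω
Branch 1: Z₁ = R = 70.70 Ω
Branch 2 (series LC): Z₂ = j(X_L − X_C) = j106.5 Ω
Parallel: Z = Z₁Z₂/(Z₁+Z₂), |Z| = 58.90 Ω, ∠Z = 33.58°

33.58°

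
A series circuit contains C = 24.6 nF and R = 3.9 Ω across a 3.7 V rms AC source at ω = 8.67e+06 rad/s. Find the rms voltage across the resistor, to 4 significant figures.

2.366 V

X_C = 1/(ωC) = 4.689 Ω
Z = 3.900 − j4.689 Ω
|Z| = √(3.900² + 4.689²) = 6.099 Ω
I = V/|Z| = 606.7 mA
V_R = I·|Z_R| = 0.6067 × 3.900 = 2.366 V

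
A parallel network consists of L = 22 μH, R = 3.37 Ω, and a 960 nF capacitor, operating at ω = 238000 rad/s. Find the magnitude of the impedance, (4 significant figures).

3.343 Ω

X_L = ωL = 5.236 Ω
X_C = 1/(ωC) = 4.377 Ω
Parallel: admittances add. Y = 1/R + 1/(jωL) + jωC
Y = (0.2967 + j0.03749) S
|Y| = 0.2991 S → |Z| = 1/|Y| = 3.343 Ω, ∠Z = −∠Y = -7.202°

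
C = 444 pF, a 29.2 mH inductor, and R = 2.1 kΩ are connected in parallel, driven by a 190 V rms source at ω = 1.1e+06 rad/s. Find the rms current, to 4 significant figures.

X_L = ωL = 32120 Ω
X_C = 1/(ωC) = 2048 Ω
Parallel: admittances add. Y = 1/R + 1/(jωL) + jωC
Y = (0.0004762 + j0.0004573) S
|Y| = 0.0006602 S → |Z| = 1/|Y| = 1515 Ω, ∠Z = −∠Y = -43.84°
I = V/|Z| = 190/1515 = 125.4 mA

125.4 mA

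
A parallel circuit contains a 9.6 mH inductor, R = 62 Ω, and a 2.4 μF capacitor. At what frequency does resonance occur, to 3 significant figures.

ω₀ = 1/√(LC) = 1/√(0.0096 × 2.4e-06) = 6588 rad/s
f₀ = ω₀/(2π) = 1.05 kHz

1.05 kHz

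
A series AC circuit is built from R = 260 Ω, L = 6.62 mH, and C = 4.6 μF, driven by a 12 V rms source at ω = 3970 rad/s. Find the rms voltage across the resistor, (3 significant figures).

X_L = ωL = 26.3 Ω
X_C = 1/(ωC) = 54.8 Ω
Net reactance X = X_L − X_C = -28.5 Ω
Z = 260 − j28.5 Ω
|Z| = √(260² + 28.5²) = 262 Ω
I = V/|Z| = 45.9 mA
V_R = I·|Z_R| = 0.0459 × 260 = 11.9 V

11.9 V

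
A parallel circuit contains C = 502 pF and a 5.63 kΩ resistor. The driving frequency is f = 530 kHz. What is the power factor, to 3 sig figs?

ω = 2πf = 3.33e+06 rad/s
X_C = 1/(ωC) = 598 Ω
Parallel: admittances add. Y = 1/R + jωC
Y = (0.000178 + j0.00167) S
|Y| = 0.00168 S → |Z| = 1/|Y| = 595 Ω, ∠Z = −∠Y = -83.9°
cos φ = cos(-83.9°) = 0.106

0.106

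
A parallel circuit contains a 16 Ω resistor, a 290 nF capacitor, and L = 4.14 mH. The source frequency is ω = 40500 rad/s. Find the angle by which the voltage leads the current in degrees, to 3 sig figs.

X_L = ωL = 168 Ω
X_C = 1/(ωC) = 85.1 Ω
Parallel: admittances add. Y = 1/R + 1/(jωL) + jωC
Y = (0.0625 + j0.00578) S
|Y| = 0.0628 S → |Z| = 1/|Y| = 15.9 Ω, ∠Z = −∠Y = -5.28°

-5.28°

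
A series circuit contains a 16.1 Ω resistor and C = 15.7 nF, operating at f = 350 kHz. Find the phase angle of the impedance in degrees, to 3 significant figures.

-60.9°

ω = 2πf = 2.199e+06 rad/s
X_C = 1/(ωC) = 29.0 Ω
Z = 16.1 − j29.0 Ω
|Z| = √(16.1² + 29.0²) = 33.1 Ω
∠Z = arctan(-29.0/16.1) = -60.9°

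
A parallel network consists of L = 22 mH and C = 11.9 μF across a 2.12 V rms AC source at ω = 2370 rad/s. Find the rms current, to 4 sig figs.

X_L = ωL = 52.14 Ω
X_C = 1/(ωC) = 35.46 Ω
Parallel: admittances add. Y = 1/(jωL) + jωC
Y = (0 + j0.009024) S
|Y| = 0.009024 S → |Z| = 1/|Y| = 110.8 Ω, ∠Z = −∠Y = -90.00°
I = V/|Z| = 2.12/110.8 = 19.13 mA

19.13 mA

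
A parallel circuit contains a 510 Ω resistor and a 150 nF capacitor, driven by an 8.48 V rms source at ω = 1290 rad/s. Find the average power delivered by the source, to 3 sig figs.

X_C = 1/(ωC) = 5170 Ω
Parallel: admittances add. Y = 1/R + jωC
Y = (0.00196 + j0.000193) S
|Y| = 0.00197 S → |Z| = 1/|Y| = 508 Ω, ∠Z = −∠Y = -5.64°
I = V/|Z| = 16.7 mA
P = VI cos φ = 8.48 × 0.0167 × cos(-5.64°) = 141 mW

141 mW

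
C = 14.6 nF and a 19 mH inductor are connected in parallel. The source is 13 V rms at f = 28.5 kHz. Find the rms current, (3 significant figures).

30.2 mA

ω = 2πf = 179100 rad/s
X_L = ωL = 3400 Ω
X_C = 1/(ωC) = 382 Ω
Parallel: admittances add. Y = 1/(jωL) + jωC
Y = (0 + j0.00232) S
|Y| = 0.00232 S → |Z| = 1/|Y| = 431 Ω, ∠Z = −∠Y = -90.0°
I = V/|Z| = 13/431 = 30.2 mA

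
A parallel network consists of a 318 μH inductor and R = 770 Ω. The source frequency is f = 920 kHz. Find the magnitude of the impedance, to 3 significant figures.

ω = 2πf = 5.781e+06 rad/s
X_L = ωL = 1840 Ω
Parallel: admittances add. Y = 1/R + 1/(jωL)
Y = (0.00130 − j0.000544) S
|Y| = 0.00141 S → |Z| = 1/|Y| = 710 Ω, ∠Z = −∠Y = 22.7°

710 Ω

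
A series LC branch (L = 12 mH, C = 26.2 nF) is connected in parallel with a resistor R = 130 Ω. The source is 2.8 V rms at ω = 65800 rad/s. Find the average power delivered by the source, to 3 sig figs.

X_L = ωL = 790 Ω
X_C = 1/(ωC) = 580 Ω
Branch 1: Z₁ = R = 130 Ω
Branch 2 (series LC): Z₂ = j(X_L − X_C) = j210 Ω
Parallel: Z = Z₁Z₂/(Z₁+Z₂), |Z| = 110 Ω, ∠Z = 31.8°
I = V/|Z| = 25.3 mA
P = VI cos φ = 2.8 × 0.0253 × cos(31.8°) = 60.3 mW

60.3 mW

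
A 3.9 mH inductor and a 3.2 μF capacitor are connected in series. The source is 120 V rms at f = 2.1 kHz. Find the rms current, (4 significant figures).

ω = 2πf = 13190 rad/s
X_L = ωL = 51.46 Ω
X_C = 1/(ωC) = 23.68 Ω
Net reactance X = X_L − X_C = 27.78 Ω
Z = j27.78 Ω
|Z| = √(0² + 27.78²) = 27.78 Ω
I = V/|Z| = 120/27.78 = 4.320 A

4.320 A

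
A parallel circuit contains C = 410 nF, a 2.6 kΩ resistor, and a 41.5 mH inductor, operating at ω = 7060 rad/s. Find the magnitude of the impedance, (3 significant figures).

1550 Ω

X_L = ωL = 293 Ω
X_C = 1/(ωC) = 345 Ω
Parallel: admittances add. Y = 1/R + 1/(jωL) + jωC
Y = (0.000385 − j0.000518) S
|Y| = 0.000646 S → |Z| = 1/|Y| = 1550 Ω, ∠Z = −∠Y = 53.4°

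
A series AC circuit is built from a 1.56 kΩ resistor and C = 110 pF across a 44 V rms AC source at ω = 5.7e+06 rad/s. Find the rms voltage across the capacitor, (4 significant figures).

31.45 V

X_C = 1/(ωC) = 1595 Ω
Z = 1560 − j1595 Ω
|Z| = √(1560² + 1595²) = 2231 Ω
I = V/|Z| = 19.72 mA
V_C = I·|Z_C| = 0.01972 × 1595 = 31.45 V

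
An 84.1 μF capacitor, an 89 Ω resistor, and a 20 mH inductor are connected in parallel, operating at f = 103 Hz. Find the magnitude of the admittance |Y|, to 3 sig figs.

25.4 mS

ω = 2πf = 647.2 rad/s
X_L = ωL = 12.9 Ω
X_C = 1/(ωC) = 18.4 Ω
Parallel: admittances add. Y = 1/R + 1/(jωL) + jωC
Y = (0.0112 − j0.0228) S
|Y| = 0.0254 S → |Z| = 1/|Y| = 39.3 Ω, ∠Z = −∠Y = 63.8°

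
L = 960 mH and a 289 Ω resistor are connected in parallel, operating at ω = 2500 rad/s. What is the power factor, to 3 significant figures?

X_L = ωL = 2400 Ω
Parallel: admittances add. Y = 1/R + 1/(jωL)
Y = (0.00346 − j0.000417) S
|Y| = 0.00349 S → |Z| = 1/|Y| = 287 Ω, ∠Z = −∠Y = 6.87°
cos φ = cos(6.87°) = 0.993

0.993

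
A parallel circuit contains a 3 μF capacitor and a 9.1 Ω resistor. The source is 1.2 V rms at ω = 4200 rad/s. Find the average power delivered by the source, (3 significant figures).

X_C = 1/(ωC) = 79.4 Ω
Parallel: admittances add. Y = 1/R + jωC
Y = (0.110 + j0.0126) S
|Y| = 0.111 S → |Z| = 1/|Y| = 9.04 Ω, ∠Z = −∠Y = -6.54°
I = V/|Z| = 133 mA
P = VI cos φ = 1.2 × 0.133 × cos(-6.54°) = 158 mW

158 mW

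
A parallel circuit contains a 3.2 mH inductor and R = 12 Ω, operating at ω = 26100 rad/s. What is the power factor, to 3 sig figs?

0.990

X_L = ωL = 83.5 Ω
Parallel: admittances add. Y = 1/R + 1/(jωL)
Y = (0.0833 − j0.0120) S
|Y| = 0.0842 S → |Z| = 1/|Y| = 11.9 Ω, ∠Z = −∠Y = 8.18°
cos φ = cos(8.18°) = 0.990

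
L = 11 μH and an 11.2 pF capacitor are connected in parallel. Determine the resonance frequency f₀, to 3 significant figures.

14.3 MHz

ω₀ = 1/√(LC) = 1/√(1.1e-05 × 1.12e-11) = 9.009e+07 rad/s
f₀ = ω₀/(2π) = 14.3 MHz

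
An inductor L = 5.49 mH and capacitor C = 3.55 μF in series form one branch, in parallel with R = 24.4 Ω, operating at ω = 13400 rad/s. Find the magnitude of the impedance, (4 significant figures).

22.13 Ω

X_L = ωL = 73.57 Ω
X_C = 1/(ωC) = 21.02 Ω
Branch 1: Z₁ = R = 24.40 Ω
Branch 2 (series LC): Z₂ = j(X_L − X_C) = j52.54 Ω
Parallel: Z = Z₁Z₂/(Z₁+Z₂), |Z| = 22.13 Ω, ∠Z = 24.91°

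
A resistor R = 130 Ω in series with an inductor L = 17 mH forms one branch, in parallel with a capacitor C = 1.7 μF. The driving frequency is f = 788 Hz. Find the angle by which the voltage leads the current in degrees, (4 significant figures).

ω = 2πf = 4951 rad/s
X_L = ωL = 84.17 Ω
X_C = 1/(ωC) = 118.8 Ω
Branch 1 (R+jX_L): Z₁ = 130.0 + j84.17 Ω, |Z₁| = 154.9 Ω
Branch 2 (−jX_C): Z₂ = −j118.8 Ω
Parallel: Z = Z₁Z₂/(Z₁+Z₂), |Z| = 136.8 Ω, ∠Z = -42.16°

-42.16°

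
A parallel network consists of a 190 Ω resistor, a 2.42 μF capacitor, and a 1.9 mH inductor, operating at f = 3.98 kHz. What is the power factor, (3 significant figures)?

0.132

ω = 2πf = 25010 rad/s
X_L = ωL = 47.5 Ω
X_C = 1/(ωC) = 16.5 Ω
Parallel: admittances add. Y = 1/R + 1/(jωL) + jωC
Y = (0.00526 + j0.0395) S
|Y| = 0.0398 S → |Z| = 1/|Y| = 25.1 Ω, ∠Z = −∠Y = -82.4°
cos φ = cos(-82.4°) = 0.132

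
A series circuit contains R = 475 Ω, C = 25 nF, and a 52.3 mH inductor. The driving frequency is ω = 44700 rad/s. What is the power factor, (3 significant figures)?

X_L = ωL = 2340 Ω
X_C = 1/(ωC) = 895 Ω
Net reactance X = X_L − X_C = 1440 Ω
Z = 475 + j1440 Ω
|Z| = √(475² + 1440²) = 1520 Ω
∠Z = arctan(1440/475) = 71.8°
cos φ = cos(71.8°) = 0.313

0.313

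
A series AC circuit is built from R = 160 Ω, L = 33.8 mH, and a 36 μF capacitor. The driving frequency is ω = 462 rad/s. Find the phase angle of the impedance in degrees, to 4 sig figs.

-15.55°

X_L = ωL = 15.62 Ω
X_C = 1/(ωC) = 60.13 Ω
Net reactance X = X_L − X_C = -44.51 Ω
Z = 160.0 − j44.51 Ω
|Z| = √(160.0² + 44.51²) = 166.1 Ω
∠Z = arctan(-44.51/160.0) = -15.55°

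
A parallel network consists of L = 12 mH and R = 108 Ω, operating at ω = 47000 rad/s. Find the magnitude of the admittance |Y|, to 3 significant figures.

X_L = ωL = 564 Ω
Parallel: admittances add. Y = 1/R + 1/(jωL)
Y = (0.00926 − j0.00177) S
|Y| = 0.00943 S → |Z| = 1/|Y| = 106 Ω, ∠Z = −∠Y = 10.8°

9.43 mS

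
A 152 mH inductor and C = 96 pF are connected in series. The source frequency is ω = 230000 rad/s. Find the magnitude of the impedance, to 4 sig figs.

X_L = ωL = 34960 Ω
X_C = 1/(ωC) = 45290 Ω
Net reactance X = X_L − X_C = -10330 Ω
Z = − j10330 Ω
|Z| = √(0² + 10330²) = 10330 Ω

10330 Ω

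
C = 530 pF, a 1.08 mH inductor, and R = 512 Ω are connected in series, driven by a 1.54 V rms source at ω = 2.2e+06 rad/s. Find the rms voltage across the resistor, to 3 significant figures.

0.492 V

X_L = ωL = 2380 Ω
X_C = 1/(ωC) = 858 Ω
Net reactance X = X_L − X_C = 1520 Ω
Z = 512 + j1520 Ω
|Z| = √(512² + 1520²) = 1600 Ω
I = V/|Z| = 961 μA
V_R = I·|Z_R| = 0.000961 × 512 = 0.492 V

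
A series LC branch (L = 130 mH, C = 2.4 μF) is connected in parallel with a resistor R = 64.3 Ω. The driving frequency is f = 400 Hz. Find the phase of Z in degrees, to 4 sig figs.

ω = 2πf = 2513 rad/s
X_L = ωL = 326.7 Ω
X_C = 1/(ωC) = 165.8 Ω
Branch 1: Z₁ = R = 64.30 Ω
Branch 2 (series LC): Z₂ = j(X_L − X_C) = j160.9 Ω
Parallel: Z = Z₁Z₂/(Z₁+Z₂), |Z| = 59.71 Ω, ∠Z = 21.78°

21.78°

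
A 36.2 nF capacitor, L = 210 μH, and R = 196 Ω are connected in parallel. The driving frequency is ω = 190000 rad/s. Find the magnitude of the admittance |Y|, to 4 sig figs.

X_L = ωL = 39.90 Ω
X_C = 1/(ωC) = 145.4 Ω
Parallel: admittances add. Y = 1/R + 1/(jωL) + jωC
Y = (0.005102 − j0.01818) S
|Y| = 0.01889 S → |Z| = 1/|Y| = 52.95 Ω, ∠Z = −∠Y = 74.33°

18.89 mS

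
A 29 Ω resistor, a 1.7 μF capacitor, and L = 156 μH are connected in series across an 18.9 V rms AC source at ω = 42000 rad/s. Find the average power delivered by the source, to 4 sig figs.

11.55 W

X_L = ωL = 6.552 Ω
X_C = 1/(ωC) = 14.01 Ω
Net reactance X = X_L − X_C = -7.454 Ω
Z = 29.00 − j7.454 Ω
|Z| = √(29.00² + 7.454²) = 29.94 Ω
∠Z = arctan(-7.454/29.00) = -14.41°
I = V/|Z| = 631.2 mA
P = VI cos φ = 18.9 × 0.6312 × cos(-14.41°) = 11.55 W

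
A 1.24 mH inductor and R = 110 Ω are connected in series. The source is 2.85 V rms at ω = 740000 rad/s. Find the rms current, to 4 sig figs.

3.084 mA

X_L = ωL = 917.6 Ω
Z = 110.0 + j917.6 Ω
|Z| = √(110.0² + 917.6²) = 924.2 Ω
I = V/|Z| = 2.85/924.2 = 3.084 mA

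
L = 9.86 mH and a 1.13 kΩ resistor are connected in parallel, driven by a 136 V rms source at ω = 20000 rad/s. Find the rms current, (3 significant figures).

X_L = ωL = 197 Ω
Parallel: admittances add. Y = 1/R + 1/(jωL)
Y = (0.000885 − j0.00507) S
|Y| = 0.00515 S → |Z| = 1/|Y| = 194 Ω, ∠Z = −∠Y = 80.1°
I = V/|Z| = 136/194 = 700 mA

700 mA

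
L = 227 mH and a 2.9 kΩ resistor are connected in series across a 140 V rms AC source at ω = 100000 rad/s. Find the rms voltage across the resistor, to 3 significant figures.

X_L = ωL = 22700 Ω
Z = 2900 + j22700 Ω
|Z| = √(2900² + 22700²) = 22900 Ω
I = V/|Z| = 6.12 mA
V_R = I·|Z_R| = 0.00612 × 2900 = 17.7 V

17.7 V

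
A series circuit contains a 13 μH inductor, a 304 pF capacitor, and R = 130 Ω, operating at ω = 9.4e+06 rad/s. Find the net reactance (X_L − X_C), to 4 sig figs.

-227.7 Ω

X_L = ωL = 122.2 Ω
X_C = 1/(ωC) = 349.9 Ω
X = 122.2 − 349.9 = -227.7 Ω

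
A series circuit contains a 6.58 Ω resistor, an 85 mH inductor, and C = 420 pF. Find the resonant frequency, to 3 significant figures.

26.6 kHz

ω₀ = 1/√(LC) = 1/√(0.085 × 4.2e-10) = 167400 rad/s
f₀ = ω₀/(2π) = 26.6 kHz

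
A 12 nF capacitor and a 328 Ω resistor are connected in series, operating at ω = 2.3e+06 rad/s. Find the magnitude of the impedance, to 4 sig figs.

330.0 Ω

X_C = 1/(ωC) = 36.23 Ω
Z = 328.0 − j36.23 Ω
|Z| = √(328.0² + 36.23²) = 330.0 Ω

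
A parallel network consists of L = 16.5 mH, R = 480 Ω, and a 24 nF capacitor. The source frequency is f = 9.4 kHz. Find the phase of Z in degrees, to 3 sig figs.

-10.6°

ω = 2πf = 59060 rad/s
X_L = ωL = 975 Ω
X_C = 1/(ωC) = 705 Ω
Parallel: admittances add. Y = 1/R + 1/(jωL) + jωC
Y = (0.00208 + j0.000391) S
|Y| = 0.00212 S → |Z| = 1/|Y| = 472 Ω, ∠Z = −∠Y = -10.6°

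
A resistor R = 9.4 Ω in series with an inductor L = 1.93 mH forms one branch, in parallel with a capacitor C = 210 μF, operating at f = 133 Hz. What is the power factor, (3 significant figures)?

0.548

ω = 2πf = 835.7 rad/s
X_L = ωL = 1.61 Ω
X_C = 1/(ωC) = 5.70 Ω
Branch 1 (R+jX_L): Z₁ = 9.40 + j1.61 Ω, |Z₁| = 9.54 Ω
Branch 2 (−jX_C): Z₂ = −j5.70 Ω
Parallel: Z = Z₁Z₂/(Z₁+Z₂), |Z| = 5.30 Ω, ∠Z = -56.8°
cos φ = cos(-56.8°) = 0.548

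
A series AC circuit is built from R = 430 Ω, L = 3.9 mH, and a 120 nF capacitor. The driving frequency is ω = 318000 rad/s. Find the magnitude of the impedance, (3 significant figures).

X_L = ωL = 1240 Ω
X_C = 1/(ωC) = 26.2 Ω
Net reactance X = X_L − X_C = 1210 Ω
Z = 430 + j1210 Ω
|Z| = √(430² + 1210²) = 1290 Ω

1290 Ω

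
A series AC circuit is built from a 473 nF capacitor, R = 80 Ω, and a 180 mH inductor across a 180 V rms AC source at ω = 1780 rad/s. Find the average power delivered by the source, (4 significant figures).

3.417 W

X_L = ωL = 320.4 Ω
X_C = 1/(ωC) = 1188 Ω
Net reactance X = X_L − X_C = -867.3 Ω
Z = 80.00 − j867.3 Ω
|Z| = √(80.00² + 867.3²) = 871.0 Ω
∠Z = arctan(-867.3/80.00) = -84.73°
I = V/|Z| = 206.7 mA
P = VI cos φ = 180 × 0.2067 × cos(-84.73°) = 3.417 W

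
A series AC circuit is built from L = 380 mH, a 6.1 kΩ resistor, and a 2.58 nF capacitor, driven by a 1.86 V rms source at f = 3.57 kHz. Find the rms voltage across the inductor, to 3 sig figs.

ω = 2πf = 22430 rad/s
X_L = ωL = 8520 Ω
X_C = 1/(ωC) = 17300 Ω
Net reactance X = X_L − X_C = -8760 Ω
Z = 6100 − j8760 Ω
|Z| = √(6100² + 8760²) = 10700 Ω
I = V/|Z| = 174 μA
V_L = I·|Z_L| = 0.000174 × 8520 = 1.49 V

1.49 V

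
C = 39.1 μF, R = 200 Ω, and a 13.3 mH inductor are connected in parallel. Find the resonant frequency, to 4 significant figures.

220.7 Hz

ω₀ = 1/√(LC) = 1/√(0.0133 × 3.91e-05) = 1387 rad/s
f₀ = ω₀/(2π) = 220.7 Hz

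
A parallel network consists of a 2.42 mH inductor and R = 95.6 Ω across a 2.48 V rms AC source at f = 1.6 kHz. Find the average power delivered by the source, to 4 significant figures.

64.33 mW

ω = 2πf = 10050 rad/s
X_L = ωL = 24.33 Ω
Parallel: admittances add. Y = 1/R + 1/(jωL)
Y = (0.01046 − j0.04110) S
|Y| = 0.04241 S → |Z| = 1/|Y| = 23.58 Ω, ∠Z = −∠Y = 75.72°
I = V/|Z| = 105.2 mA
P = VI cos φ = 2.48 × 0.1052 × cos(75.72°) = 64.33 mW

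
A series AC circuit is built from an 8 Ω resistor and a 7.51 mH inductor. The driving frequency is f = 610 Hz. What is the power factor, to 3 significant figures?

0.268

ω = 2πf = 3833 rad/s
X_L = ωL = 28.8 Ω
Z = 8.00 + j28.8 Ω
|Z| = √(8.00² + 28.8²) = 29.9 Ω
∠Z = arctan(28.8/8.00) = 74.5°
cos φ = cos(74.5°) = 0.268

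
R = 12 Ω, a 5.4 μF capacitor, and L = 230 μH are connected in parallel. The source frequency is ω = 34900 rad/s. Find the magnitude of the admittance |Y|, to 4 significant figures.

105.0 mS

X_L = ωL = 8.027 Ω
X_C = 1/(ωC) = 5.306 Ω
Parallel: admittances add. Y = 1/R + 1/(jωL) + jωC
Y = (0.08333 + j0.06388) S
|Y| = 0.1050 S → |Z| = 1/|Y| = 9.524 Ω, ∠Z = −∠Y = -37.47°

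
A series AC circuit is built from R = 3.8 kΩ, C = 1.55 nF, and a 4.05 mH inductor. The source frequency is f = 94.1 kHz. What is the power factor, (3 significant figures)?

0.946

ω = 2πf = 591200 rad/s
X_L = ωL = 2390 Ω
X_C = 1/(ωC) = 1090 Ω
Net reactance X = X_L − X_C = 1300 Ω
Z = 3800 + j1300 Ω
|Z| = √(3800² + 1300²) = 4020 Ω
∠Z = arctan(1300/3800) = 18.9°
cos φ = cos(18.9°) = 0.946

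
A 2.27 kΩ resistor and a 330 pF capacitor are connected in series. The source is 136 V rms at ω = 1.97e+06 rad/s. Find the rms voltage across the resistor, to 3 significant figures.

113 V

X_C = 1/(ωC) = 1540 Ω
Z = 2270 − j1540 Ω
|Z| = √(2270² + 1540²) = 2740 Ω
I = V/|Z| = 49.6 mA
V_R = I·|Z_R| = 0.0496 × 2270 = 113 V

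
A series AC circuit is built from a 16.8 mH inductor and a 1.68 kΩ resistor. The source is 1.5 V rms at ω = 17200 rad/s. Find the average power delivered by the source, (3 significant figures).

1.30 mW

X_L = ωL = 289 Ω
Z = 1680 + j289 Ω
|Z| = √(1680² + 289²) = 1700 Ω
∠Z = arctan(289/1680) = 9.76°
I = V/|Z| = 880 μA
P = VI cos φ = 1.5 × 0.000880 × cos(9.76°) = 1.30 mW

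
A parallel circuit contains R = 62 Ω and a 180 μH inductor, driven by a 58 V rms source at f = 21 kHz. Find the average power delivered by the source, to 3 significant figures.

ω = 2πf = 131900 rad/s
X_L = ωL = 23.8 Ω
Parallel: admittances add. Y = 1/R + 1/(jωL)
Y = (0.0161 − j0.0421) S
|Y| = 0.0451 S → |Z| = 1/|Y| = 22.2 Ω, ∠Z = −∠Y = 69.0°
I = V/|Z| = 2.62 A
P = VI cos φ = 58 × 2.62 × cos(69.0°) = 54.3 W

54.3 W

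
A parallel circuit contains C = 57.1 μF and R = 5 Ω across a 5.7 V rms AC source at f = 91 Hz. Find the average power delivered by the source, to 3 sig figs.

6.50 W

ω = 2πf = 571.8 rad/s
X_C = 1/(ωC) = 30.6 Ω
Parallel: admittances add. Y = 1/R + jωC
Y = (0.200 + j0.0326) S
|Y| = 0.203 S → |Z| = 1/|Y| = 4.93 Ω, ∠Z = −∠Y = -9.27°
I = V/|Z| = 1.16 A
P = VI cos φ = 5.7 × 1.16 × cos(-9.27°) = 6.50 W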